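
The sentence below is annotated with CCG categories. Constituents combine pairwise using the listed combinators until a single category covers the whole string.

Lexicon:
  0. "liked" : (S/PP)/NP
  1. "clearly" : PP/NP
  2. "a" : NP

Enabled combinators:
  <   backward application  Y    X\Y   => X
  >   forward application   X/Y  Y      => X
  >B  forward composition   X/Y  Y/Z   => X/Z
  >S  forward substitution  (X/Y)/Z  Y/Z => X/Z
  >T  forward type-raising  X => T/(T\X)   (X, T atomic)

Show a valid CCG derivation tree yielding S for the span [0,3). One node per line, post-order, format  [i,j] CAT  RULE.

[0,3] S   >
  [0,2] S/NP   >S
    [0,1] "liked" : (S/PP)/NP
    [1,2] "clearly" : PP/NP
  [2,3] "a" : NP

[0,1] (S/PP)/NP  lex  "liked"
[1,2] PP/NP  lex  "clearly"
[0,2] S/NP  >S  k=1
[2,3] NP  lex  "a"
[0,3] S  >  k=2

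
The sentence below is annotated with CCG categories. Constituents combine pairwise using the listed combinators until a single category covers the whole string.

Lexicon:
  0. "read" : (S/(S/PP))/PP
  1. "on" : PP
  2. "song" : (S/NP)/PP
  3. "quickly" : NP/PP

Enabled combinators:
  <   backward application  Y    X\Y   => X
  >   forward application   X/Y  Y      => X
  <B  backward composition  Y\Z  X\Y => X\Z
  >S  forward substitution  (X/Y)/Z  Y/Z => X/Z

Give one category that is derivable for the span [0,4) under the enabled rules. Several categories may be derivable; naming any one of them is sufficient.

S

[0,4] S   >
  [0,2] S/(S/PP)   >
    [0,1] "read" : (S/(S/PP))/PP
    [1,2] "on" : PP
  [2,4] S/PP   >S
    [2,3] "song" : (S/NP)/PP
    [3,4] "quickly" : NP/PP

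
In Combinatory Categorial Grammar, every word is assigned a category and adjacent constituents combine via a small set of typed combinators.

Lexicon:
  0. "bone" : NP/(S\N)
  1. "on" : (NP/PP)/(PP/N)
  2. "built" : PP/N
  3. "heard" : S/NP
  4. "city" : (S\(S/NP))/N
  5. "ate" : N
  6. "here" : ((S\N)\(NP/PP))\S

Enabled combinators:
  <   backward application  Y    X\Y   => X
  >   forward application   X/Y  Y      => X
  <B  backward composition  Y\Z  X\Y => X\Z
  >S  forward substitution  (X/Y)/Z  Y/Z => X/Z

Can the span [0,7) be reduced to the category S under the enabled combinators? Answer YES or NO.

NP/(S\N) (NP/PP)/(PP/N) PP/N S/NP (S\(S/NP))/N N ((S\N)\(NP/PP))\S
CKY chart[0,7] = {NP}; S ∉ chart

NO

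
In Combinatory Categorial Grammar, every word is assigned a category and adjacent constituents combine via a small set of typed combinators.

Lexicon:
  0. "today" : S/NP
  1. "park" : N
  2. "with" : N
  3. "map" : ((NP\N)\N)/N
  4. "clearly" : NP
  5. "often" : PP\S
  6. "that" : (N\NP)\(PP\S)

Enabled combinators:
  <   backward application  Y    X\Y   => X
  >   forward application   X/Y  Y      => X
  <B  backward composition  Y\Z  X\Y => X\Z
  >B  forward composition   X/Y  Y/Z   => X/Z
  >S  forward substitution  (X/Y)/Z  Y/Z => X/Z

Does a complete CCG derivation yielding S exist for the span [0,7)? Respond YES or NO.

YES

[0,7] S   >
  [0,1] "today" : S/NP
  [1,7] NP   <
    [1,2] "park" : N
    [2,7] NP\N   <
      [2,3] "with" : N
      [3,7] (NP\N)\N   >
        [3,4] "map" : ((NP\N)\N)/N
        [4,7] N   <
          [4,5] "clearly" : NP
          [5,7] N\NP   <
            [5,6] "often" : PP\S
            [6,7] "that" : (N\NP)\(PP\S)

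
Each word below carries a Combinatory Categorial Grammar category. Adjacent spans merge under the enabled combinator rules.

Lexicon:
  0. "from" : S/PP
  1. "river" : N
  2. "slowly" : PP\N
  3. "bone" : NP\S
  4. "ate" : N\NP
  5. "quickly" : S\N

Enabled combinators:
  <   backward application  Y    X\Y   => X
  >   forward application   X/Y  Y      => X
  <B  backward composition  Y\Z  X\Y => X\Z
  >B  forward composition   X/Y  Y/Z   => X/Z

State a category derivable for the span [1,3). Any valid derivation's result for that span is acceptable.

[0,6] S   <
  [0,4] NP   <
    [0,3] S   >
      [0,1] "from" : S/PP
      [1,3] PP   <
        [1,2] "river" : N
        [2,3] "slowly" : PP\N
    [3,4] "bone" : NP\S
  [4,6] S\NP   <B
    [4,5] "ate" : N\NP
    [5,6] "quickly" : S\N

PP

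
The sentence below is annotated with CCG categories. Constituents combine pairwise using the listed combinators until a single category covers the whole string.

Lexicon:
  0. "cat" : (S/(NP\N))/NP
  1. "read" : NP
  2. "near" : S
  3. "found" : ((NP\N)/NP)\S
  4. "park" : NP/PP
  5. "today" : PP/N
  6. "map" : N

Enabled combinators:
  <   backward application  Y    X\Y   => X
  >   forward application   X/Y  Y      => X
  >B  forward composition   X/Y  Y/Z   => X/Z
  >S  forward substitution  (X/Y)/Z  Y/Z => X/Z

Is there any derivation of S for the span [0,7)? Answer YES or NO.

YES

[0,7] S   >
  [0,2] S/(NP\N)   >
    [0,1] "cat" : (S/(NP\N))/NP
    [1,2] "read" : NP
  [2,7] NP\N   >
    [2,4] (NP\N)/NP   <
      [2,3] "near" : S
      [3,4] "found" : ((NP\N)/NP)\S
    [4,7] NP   >
      [4,5] "park" : NP/PP
      [5,7] PP   >
        [5,6] "today" : PP/N
        [6,7] "map" : N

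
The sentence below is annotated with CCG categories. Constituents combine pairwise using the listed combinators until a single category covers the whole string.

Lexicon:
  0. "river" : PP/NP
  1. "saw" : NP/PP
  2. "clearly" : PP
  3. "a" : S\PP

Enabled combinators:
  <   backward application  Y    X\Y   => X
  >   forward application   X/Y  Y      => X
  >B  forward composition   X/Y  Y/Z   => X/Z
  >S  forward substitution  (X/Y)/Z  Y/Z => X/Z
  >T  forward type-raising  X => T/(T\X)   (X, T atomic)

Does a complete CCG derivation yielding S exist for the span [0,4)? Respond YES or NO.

[0,4] S   <
  [0,3] PP   >
    [0,1] "river" : PP/NP
    [1,3] NP   >
      [1,2] "saw" : NP/PP
      [2,3] "clearly" : PP
  [3,4] "a" : S\PP

YES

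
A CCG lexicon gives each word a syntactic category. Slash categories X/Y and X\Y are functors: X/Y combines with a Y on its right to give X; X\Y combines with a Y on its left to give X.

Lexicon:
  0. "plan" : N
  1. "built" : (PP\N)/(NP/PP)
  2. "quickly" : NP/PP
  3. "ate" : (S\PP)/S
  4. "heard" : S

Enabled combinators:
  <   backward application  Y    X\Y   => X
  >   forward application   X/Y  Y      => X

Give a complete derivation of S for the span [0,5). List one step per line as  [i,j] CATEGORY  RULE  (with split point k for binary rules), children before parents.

[0,1] N  lex  "plan"
[1,2] (PP\N)/(NP/PP)  lex  "built"
[2,3] NP/PP  lex  "quickly"
[1,3] PP\N  >  k=2
[0,3] PP  <  k=1
[3,4] (S\PP)/S  lex  "ate"
[4,5] S  lex  "heard"
[3,5] S\PP  >  k=4
[0,5] S  <  k=3

[0,5] S   <
  [0,3] PP   <
    [0,1] "plan" : N
    [1,3] PP\N   >
      [1,2] "built" : (PP\N)/(NP/PP)
      [2,3] "quickly" : NP/PP
  [3,5] S\PP   >
    [3,4] "ate" : (S\PP)/S
    [4,5] "heard" : S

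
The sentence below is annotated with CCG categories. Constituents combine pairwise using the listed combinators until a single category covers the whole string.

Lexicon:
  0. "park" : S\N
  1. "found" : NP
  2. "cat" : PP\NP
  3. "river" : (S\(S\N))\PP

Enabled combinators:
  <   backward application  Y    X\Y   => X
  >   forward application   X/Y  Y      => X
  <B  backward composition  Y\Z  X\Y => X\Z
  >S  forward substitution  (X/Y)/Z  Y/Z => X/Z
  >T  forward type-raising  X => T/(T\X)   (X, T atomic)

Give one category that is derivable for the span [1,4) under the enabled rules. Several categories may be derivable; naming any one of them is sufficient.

[0,4] S   <
  [0,1] "park" : S\N
  [1,4] S\(S\N)   <
    [1,3] PP   <
      [1,2] "found" : NP
      [2,3] "cat" : PP\NP
    [3,4] "river" : (S\(S\N))\PP

S\(S\N)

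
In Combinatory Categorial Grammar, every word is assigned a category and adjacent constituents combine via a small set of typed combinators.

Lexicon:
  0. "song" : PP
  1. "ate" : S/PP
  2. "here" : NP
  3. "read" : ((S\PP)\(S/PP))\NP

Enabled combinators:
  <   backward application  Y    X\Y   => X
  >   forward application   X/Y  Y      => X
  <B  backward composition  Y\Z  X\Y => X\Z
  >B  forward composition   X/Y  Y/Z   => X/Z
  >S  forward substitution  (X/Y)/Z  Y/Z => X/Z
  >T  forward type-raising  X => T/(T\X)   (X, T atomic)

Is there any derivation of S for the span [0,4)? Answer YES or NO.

[0,4] S   >
  [0,1] S/(S\PP)   >T
    [0,1] "song" : PP
  [1,4] S\PP   <
    [1,2] "ate" : S/PP
    [2,4] (S\PP)\(S/PP)   <
      [2,3] "here" : NP
      [3,4] "read" : ((S\PP)\(S/PP))\NP

YES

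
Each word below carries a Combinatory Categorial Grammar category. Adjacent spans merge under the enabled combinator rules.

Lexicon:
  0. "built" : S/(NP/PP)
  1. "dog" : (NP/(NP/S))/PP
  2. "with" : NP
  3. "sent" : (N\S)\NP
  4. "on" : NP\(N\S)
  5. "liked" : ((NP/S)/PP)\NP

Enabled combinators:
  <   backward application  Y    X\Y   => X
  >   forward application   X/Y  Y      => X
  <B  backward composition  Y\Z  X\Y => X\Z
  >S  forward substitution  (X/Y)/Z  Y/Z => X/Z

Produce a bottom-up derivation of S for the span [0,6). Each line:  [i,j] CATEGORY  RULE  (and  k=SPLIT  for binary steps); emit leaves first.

[0,1] S/(NP/PP)  lex  "built"
[1,2] (NP/(NP/S))/PP  lex  "dog"
[2,3] NP  lex  "with"
[3,4] (N\S)\NP  lex  "sent"
[2,4] N\S  <  k=3
[4,5] NP\(N\S)  lex  "on"
[2,5] NP  <  k=4
[5,6] ((NP/S)/PP)\NP  lex  "liked"
[2,6] (NP/S)/PP  <  k=5
[1,6] NP/PP  >S  k=2
[0,6] S  >  k=1

[0,6] S   >
  [0,1] "built" : S/(NP/PP)
  [1,6] NP/PP   >S
    [1,2] "dog" : (NP/(NP/S))/PP
    [2,6] (NP/S)/PP   <
      [2,5] NP   <
        [2,4] N\S   <
          [2,3] "with" : NP
          [3,4] "sent" : (N\S)\NP
        [4,5] "on" : NP\(N\S)
      [5,6] "liked" : ((NP/S)/PP)\NP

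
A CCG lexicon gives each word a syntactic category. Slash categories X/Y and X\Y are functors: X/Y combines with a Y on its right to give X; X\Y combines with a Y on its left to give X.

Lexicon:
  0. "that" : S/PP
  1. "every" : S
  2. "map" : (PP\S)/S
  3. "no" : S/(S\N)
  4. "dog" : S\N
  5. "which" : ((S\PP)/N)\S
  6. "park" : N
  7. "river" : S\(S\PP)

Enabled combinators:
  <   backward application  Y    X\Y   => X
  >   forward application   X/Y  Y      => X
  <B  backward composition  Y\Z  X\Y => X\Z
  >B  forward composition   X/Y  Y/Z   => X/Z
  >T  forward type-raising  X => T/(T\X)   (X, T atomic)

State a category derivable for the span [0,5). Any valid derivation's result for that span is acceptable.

S

[0,8] S   <
  [0,7] S\PP   >
    [0,6] (S\PP)/N   <
      [0,5] S   >
        [0,1] "that" : S/PP
        [1,5] PP   <
          [1,2] "every" : S
          [2,5] PP\S   >
            [2,3] "map" : (PP\S)/S
            [3,5] S   >
              [3,4] "no" : S/(S\N)
              [4,5] "dog" : S\N
      [5,6] "which" : ((S\PP)/N)\S
    [6,7] "park" : N
  [7,8] "river" : S\(S\PP)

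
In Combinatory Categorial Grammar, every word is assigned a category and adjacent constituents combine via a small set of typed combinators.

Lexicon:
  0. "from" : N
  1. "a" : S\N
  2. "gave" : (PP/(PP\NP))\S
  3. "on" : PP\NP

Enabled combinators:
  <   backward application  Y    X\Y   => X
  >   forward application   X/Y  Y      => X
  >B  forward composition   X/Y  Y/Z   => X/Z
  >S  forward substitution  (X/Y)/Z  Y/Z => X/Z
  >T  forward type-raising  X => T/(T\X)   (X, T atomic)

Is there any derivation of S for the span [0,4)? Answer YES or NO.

NO

N S\N (PP/(PP\NP))\S PP\NP
CKY chart[0,4] = {N/(N\PP), NP/(NP\PP), PP, PP/(PP\PP), S/(S\PP)}; S ∉ chart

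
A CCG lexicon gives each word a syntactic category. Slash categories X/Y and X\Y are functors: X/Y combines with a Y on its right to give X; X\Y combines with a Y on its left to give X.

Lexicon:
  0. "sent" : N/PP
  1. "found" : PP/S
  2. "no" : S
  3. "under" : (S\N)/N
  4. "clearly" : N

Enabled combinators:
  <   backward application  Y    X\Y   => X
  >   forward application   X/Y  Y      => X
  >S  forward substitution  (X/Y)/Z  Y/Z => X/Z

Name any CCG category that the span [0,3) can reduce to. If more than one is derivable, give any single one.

[0,5] S   <
  [0,3] N   >
    [0,1] "sent" : N/PP
    [1,3] PP   >
      [1,2] "found" : PP/S
      [2,3] "no" : S
  [3,5] S\N   >
    [3,4] "under" : (S\N)/N
    [4,5] "clearly" : N

N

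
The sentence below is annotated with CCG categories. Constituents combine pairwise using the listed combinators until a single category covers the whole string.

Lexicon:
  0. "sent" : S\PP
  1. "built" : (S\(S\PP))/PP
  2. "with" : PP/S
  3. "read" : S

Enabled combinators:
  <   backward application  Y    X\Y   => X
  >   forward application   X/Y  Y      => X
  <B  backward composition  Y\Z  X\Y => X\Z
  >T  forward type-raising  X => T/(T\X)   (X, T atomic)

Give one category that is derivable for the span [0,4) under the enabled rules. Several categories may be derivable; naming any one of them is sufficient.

[0,4] S   <
  [0,1] "sent" : S\PP
  [1,4] S\(S\PP)   >
    [1,2] "built" : (S\(S\PP))/PP
    [2,4] PP   >
      [2,3] "with" : PP/S
      [3,4] "read" : S

S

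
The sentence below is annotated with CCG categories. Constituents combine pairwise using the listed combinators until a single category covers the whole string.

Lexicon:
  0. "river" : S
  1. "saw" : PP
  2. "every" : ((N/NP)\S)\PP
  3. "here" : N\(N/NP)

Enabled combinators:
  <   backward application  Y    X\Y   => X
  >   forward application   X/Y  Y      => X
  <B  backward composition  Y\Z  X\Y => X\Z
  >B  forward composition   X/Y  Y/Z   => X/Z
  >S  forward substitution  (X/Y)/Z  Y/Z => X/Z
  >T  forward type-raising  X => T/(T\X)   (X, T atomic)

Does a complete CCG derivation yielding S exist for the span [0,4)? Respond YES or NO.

NO

S PP ((N/NP)\S)\PP N\(N/NP)
CKY chart[0,4] = {N, N/(N\N), NP/(NP\N), PP/(PP\N), S/(S\N)}; S ∉ chart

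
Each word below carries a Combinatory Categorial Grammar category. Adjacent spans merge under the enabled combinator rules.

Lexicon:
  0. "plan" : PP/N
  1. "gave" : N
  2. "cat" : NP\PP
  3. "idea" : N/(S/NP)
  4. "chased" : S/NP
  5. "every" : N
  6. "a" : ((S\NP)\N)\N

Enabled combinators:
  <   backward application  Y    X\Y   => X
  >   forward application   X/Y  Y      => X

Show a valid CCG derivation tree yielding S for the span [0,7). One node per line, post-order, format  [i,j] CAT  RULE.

[0,7] S   <
  [0,3] NP   <
    [0,2] PP   >
      [0,1] "plan" : PP/N
      [1,2] "gave" : N
    [2,3] "cat" : NP\PP
  [3,7] S\NP   <
    [3,5] N   >
      [3,4] "idea" : N/(S/NP)
      [4,5] "chased" : S/NP
    [5,7] (S\NP)\N   <
      [5,6] "every" : N
      [6,7] "a" : ((S\NP)\N)\N

[0,1] PP/N  lex  "plan"
[1,2] N  lex  "gave"
[0,2] PP  >  k=1
[2,3] NP\PP  lex  "cat"
[0,3] NP  <  k=2
[3,4] N/(S/NP)  lex  "idea"
[4,5] S/NP  lex  "chased"
[3,5] N  >  k=4
[5,6] N  lex  "every"
[6,7] ((S\NP)\N)\N  lex  "a"
[5,7] (S\NP)\N  <  k=6
[3,7] S\NP  <  k=5
[0,7] S  <  k=3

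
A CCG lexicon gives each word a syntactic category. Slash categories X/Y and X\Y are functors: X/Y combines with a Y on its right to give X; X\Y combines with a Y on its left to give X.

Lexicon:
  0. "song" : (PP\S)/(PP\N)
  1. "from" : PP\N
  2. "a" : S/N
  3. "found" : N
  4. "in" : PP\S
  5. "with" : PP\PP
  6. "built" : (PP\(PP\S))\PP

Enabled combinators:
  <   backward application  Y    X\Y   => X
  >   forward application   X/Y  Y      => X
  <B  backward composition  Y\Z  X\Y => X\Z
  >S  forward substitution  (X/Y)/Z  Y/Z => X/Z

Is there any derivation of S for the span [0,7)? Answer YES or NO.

NO

(PP\S)/(PP\N) PP\N S/N N PP\S PP\PP (PP\(PP\S))\PP
CKY chart[0,7] = {PP}; S ∉ chart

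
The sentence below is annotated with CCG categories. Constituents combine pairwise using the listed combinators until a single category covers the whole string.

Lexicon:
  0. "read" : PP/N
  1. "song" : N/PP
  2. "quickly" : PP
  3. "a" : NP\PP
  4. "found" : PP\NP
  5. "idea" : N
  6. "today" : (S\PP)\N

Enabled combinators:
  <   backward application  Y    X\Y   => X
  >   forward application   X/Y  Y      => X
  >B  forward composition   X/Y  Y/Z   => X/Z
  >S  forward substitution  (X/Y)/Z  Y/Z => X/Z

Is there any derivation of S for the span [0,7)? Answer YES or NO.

[0,7] S   <
  [0,5] PP   <
    [0,4] NP   <
      [0,3] PP   >
        [0,1] "read" : PP/N
        [1,3] N   >
          [1,2] "song" : N/PP
          [2,3] "quickly" : PP
      [3,4] "a" : NP\PP
    [4,5] "found" : PP\NP
  [5,7] S\PP   <
    [5,6] "idea" : N
    [6,7] "today" : (S\PP)\N

YES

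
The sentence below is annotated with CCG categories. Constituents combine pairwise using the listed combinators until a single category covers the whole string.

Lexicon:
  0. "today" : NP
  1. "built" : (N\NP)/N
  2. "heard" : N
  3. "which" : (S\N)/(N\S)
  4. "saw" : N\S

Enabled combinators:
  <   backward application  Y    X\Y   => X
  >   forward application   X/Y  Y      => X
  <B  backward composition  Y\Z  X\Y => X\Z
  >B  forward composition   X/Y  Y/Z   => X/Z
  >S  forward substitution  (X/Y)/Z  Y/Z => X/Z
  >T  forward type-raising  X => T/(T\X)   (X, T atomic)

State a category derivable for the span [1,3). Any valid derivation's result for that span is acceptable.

[0,5] S   <
  [0,3] N   >
    [0,1] N/(N\NP)   >T
      [0,1] "today" : NP
    [1,3] N\NP   >
      [1,2] "built" : (N\NP)/N
      [2,3] "heard" : N
  [3,5] S\N   >
    [3,4] "which" : (S\N)/(N\S)
    [4,5] "saw" : N\S

N\NP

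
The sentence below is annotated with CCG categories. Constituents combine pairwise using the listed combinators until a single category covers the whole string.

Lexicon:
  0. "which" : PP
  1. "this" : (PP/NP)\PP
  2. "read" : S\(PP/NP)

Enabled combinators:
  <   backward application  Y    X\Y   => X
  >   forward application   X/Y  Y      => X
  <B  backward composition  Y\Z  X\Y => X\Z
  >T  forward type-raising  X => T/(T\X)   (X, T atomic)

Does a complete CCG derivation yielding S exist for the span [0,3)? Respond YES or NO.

[0,3] S   <
  [0,1] "which" : PP
  [1,3] S\PP   <B
    [1,2] "this" : (PP/NP)\PP
    [2,3] "read" : S\(PP/NP)

YES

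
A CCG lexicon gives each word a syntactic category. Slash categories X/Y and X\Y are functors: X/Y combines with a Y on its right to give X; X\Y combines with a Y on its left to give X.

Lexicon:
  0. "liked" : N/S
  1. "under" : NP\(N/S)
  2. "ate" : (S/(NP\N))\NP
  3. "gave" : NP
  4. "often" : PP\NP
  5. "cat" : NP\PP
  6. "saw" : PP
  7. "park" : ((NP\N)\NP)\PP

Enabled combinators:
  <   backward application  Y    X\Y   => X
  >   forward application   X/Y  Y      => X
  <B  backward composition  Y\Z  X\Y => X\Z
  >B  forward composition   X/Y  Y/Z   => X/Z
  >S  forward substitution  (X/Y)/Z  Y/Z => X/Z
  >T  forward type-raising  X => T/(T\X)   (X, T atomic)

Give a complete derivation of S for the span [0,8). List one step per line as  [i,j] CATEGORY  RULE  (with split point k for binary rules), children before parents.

[0,1] N/S  lex  "liked"
[1,2] NP\(N/S)  lex  "under"
[0,2] NP  <  k=1
[2,3] (S/(NP\N))\NP  lex  "ate"
[0,3] S/(NP\N)  <  k=2
[3,4] NP  lex  "gave"
[3,4] PP/(PP\NP)  >T
[4,5] PP\NP  lex  "often"
[3,5] PP  >  k=4
[5,6] NP\PP  lex  "cat"
[3,6] NP  <  k=5
[6,7] PP  lex  "saw"
[7,8] ((NP\N)\NP)\PP  lex  "park"
[6,8] (NP\N)\NP  <  k=7
[3,8] NP\N  <  k=6
[0,8] S  >  k=3

[0,8] S   >
  [0,3] S/(NP\N)   <
    [0,2] NP   <
      [0,1] "liked" : N/S
      [1,2] "under" : NP\(N/S)
    [2,3] "ate" : (S/(NP\N))\NP
  [3,8] NP\N   <
    [3,6] NP   <
      [3,5] PP   >
        [3,4] PP/(PP\NP)   >T
          [3,4] "gave" : NP
        [4,5] "often" : PP\NP
      [5,6] "cat" : NP\PP
    [6,8] (NP\N)\NP   <
      [6,7] "saw" : PP
      [7,8] "park" : ((NP\N)\NP)\PP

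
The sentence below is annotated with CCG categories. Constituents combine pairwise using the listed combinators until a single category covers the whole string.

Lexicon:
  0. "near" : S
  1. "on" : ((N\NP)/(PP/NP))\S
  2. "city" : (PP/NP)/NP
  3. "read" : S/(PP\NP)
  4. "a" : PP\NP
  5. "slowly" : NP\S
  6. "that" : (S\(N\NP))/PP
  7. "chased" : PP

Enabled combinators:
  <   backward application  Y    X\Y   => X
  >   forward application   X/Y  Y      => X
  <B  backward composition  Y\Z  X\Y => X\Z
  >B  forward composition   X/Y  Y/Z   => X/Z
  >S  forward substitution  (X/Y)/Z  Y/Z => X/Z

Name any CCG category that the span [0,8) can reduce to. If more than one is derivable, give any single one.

[0,8] S   <
  [0,6] N\NP   >
    [0,2] (N\NP)/(PP/NP)   <
      [0,1] "near" : S
      [1,2] "on" : ((N\NP)/(PP/NP))\S
    [2,6] PP/NP   >
      [2,3] "city" : (PP/NP)/NP
      [3,6] NP   <
        [3,5] S   >
          [3,4] "read" : S/(PP\NP)
          [4,5] "a" : PP\NP
        [5,6] "slowly" : NP\S
  [6,8] S\(N\NP)   >
    [6,7] "that" : (S\(N\NP))/PP
    [7,8] "chased" : PP

S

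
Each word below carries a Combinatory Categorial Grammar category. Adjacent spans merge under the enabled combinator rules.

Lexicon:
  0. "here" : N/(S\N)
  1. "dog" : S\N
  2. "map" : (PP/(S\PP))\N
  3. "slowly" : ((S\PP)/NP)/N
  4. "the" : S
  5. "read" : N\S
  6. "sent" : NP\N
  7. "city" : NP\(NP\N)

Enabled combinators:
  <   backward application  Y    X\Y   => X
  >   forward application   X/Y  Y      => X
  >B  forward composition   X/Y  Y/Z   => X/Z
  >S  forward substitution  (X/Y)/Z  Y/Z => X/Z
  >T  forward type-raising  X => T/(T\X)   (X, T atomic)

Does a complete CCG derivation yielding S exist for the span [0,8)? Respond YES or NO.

N/(S\N) S\N (PP/(S\PP))\N ((S\PP)/NP)/N S N\S NP\N NP\(NP\N)
CKY chart[0,8] = {N/(N\PP), NP/(NP\PP), PP, PP/(NP\NP), PP/(PP\PP), S/(S\PP)}; S ∉ chart

NO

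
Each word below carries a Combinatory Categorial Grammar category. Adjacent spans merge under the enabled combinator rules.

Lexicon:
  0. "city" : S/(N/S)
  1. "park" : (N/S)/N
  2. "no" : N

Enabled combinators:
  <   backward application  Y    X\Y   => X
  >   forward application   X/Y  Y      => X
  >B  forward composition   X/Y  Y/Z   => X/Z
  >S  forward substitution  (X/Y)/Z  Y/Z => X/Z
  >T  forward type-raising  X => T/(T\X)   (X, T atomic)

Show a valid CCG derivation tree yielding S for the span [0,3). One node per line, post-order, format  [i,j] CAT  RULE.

[0,1] S/(N/S)  lex  "city"
[1,2] (N/S)/N  lex  "park"
[2,3] N  lex  "no"
[1,3] N/S  >  k=2
[0,3] S  >  k=1

[0,3] S   >
  [0,1] "city" : S/(N/S)
  [1,3] N/S   >
    [1,2] "park" : (N/S)/N
    [2,3] "no" : N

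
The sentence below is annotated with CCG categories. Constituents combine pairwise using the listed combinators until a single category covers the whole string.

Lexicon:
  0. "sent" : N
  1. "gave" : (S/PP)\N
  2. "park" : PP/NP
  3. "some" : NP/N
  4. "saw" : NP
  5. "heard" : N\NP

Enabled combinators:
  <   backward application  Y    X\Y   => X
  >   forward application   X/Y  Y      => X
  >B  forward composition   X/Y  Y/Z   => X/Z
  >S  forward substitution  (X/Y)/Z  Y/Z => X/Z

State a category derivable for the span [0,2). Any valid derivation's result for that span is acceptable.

[0,6] S   >
  [0,2] S/PP   <
    [0,1] "sent" : N
    [1,2] "gave" : (S/PP)\N
  [2,6] PP   >
    [2,4] PP/N   >B
      [2,3] "park" : PP/NP
      [3,4] "some" : NP/N
    [4,6] N   <
      [4,5] "saw" : NP
      [5,6] "heard" : N\NP

S/PP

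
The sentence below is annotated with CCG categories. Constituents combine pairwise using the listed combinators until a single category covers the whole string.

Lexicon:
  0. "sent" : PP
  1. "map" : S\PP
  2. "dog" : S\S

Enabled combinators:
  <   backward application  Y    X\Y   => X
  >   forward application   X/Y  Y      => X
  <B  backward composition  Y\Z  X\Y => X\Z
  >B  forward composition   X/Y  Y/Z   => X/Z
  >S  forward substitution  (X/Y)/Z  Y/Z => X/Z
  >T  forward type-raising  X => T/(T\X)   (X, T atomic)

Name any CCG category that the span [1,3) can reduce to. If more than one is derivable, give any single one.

[0,3] S   <
  [0,1] "sent" : PP
  [1,3] S\PP   <B
    [1,2] "map" : S\PP
    [2,3] "dog" : S\S

S\PP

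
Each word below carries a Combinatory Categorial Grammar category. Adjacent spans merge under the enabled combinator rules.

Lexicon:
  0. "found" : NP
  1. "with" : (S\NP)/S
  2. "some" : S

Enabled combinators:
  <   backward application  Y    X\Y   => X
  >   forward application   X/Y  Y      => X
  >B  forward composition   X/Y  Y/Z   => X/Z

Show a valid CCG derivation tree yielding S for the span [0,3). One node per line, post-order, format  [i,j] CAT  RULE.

[0,1] NP  lex  "found"
[1,2] (S\NP)/S  lex  "with"
[2,3] S  lex  "some"
[1,3] S\NP  >  k=2
[0,3] S  <  k=1

[0,3] S   <
  [0,1] "found" : NP
  [1,3] S\NP   >
    [1,2] "with" : (S\NP)/S
    [2,3] "some" : S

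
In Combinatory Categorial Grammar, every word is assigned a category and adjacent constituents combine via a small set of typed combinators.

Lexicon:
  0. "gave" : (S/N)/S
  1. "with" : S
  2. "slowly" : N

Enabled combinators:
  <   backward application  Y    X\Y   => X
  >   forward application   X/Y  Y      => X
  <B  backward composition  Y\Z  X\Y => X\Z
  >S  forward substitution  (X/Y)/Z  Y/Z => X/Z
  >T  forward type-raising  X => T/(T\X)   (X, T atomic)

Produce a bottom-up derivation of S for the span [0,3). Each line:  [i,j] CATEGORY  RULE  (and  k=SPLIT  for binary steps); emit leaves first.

[0,3] S   >
  [0,2] S/N   >
    [0,1] "gave" : (S/N)/S
    [1,2] "with" : S
  [2,3] "slowly" : N

[0,1] (S/N)/S  lex  "gave"
[1,2] S  lex  "with"
[0,2] S/N  >  k=1
[2,3] N  lex  "slowly"
[0,3] S  >  k=2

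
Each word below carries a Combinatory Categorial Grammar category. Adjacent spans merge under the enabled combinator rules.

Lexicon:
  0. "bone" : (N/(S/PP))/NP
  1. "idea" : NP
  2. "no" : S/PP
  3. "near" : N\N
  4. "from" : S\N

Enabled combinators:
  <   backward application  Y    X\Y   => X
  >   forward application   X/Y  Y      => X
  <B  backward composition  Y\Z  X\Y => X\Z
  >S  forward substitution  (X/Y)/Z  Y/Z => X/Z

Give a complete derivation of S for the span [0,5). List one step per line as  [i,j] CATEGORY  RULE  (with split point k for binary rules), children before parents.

[0,5] S   <
  [0,3] N   >
    [0,2] N/(S/PP)   >
      [0,1] "bone" : (N/(S/PP))/NP
      [1,2] "idea" : NP
    [2,3] "no" : S/PP
  [3,5] S\N   <B
    [3,4] "near" : N\N
    [4,5] "from" : S\N

[0,1] (N/(S/PP))/NP  lex  "bone"
[1,2] NP  lex  "idea"
[0,2] N/(S/PP)  >  k=1
[2,3] S/PP  lex  "no"
[0,3] N  >  k=2
[3,4] N\N  lex  "near"
[4,5] S\N  lex  "from"
[3,5] S\N  <B  k=4
[0,5] S  <  k=3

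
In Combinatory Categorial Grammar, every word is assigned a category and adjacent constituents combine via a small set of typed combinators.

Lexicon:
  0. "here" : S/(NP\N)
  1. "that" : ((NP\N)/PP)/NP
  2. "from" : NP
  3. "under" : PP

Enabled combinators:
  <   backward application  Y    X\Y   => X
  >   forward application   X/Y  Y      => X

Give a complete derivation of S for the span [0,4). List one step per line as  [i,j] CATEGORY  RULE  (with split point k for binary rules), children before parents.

[0,4] S   >
  [0,1] "here" : S/(NP\N)
  [1,4] NP\N   >
    [1,3] (NP\N)/PP   >
      [1,2] "that" : ((NP\N)/PP)/NP
      [2,3] "from" : NP
    [3,4] "under" : PP

[0,1] S/(NP\N)  lex  "here"
[1,2] ((NP\N)/PP)/NP  lex  "that"
[2,3] NP  lex  "from"
[1,3] (NP\N)/PP  >  k=2
[3,4] PP  lex  "under"
[1,4] NP\N  >  k=3
[0,4] S  >  k=1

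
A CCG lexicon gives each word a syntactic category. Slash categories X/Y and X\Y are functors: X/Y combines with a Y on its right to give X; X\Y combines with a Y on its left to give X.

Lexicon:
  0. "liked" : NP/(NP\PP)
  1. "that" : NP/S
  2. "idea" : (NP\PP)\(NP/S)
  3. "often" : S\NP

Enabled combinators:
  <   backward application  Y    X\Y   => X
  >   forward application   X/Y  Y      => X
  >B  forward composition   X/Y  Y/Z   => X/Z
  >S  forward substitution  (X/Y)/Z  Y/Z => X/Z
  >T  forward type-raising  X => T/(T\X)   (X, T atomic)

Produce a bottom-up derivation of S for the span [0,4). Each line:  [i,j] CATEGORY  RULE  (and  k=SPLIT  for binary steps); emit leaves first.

[0,4] S   <
  [0,3] NP   >
    [0,1] "liked" : NP/(NP\PP)
    [1,3] NP\PP   <
      [1,2] "that" : NP/S
      [2,3] "idea" : (NP\PP)\(NP/S)
  [3,4] "often" : S\NP

[0,1] NP/(NP\PP)  lex  "liked"
[1,2] NP/S  lex  "that"
[2,3] (NP\PP)\(NP/S)  lex  "idea"
[1,3] NP\PP  <  k=2
[0,3] NP  >  k=1
[3,4] S\NP  lex  "often"
[0,4] S  <  k=3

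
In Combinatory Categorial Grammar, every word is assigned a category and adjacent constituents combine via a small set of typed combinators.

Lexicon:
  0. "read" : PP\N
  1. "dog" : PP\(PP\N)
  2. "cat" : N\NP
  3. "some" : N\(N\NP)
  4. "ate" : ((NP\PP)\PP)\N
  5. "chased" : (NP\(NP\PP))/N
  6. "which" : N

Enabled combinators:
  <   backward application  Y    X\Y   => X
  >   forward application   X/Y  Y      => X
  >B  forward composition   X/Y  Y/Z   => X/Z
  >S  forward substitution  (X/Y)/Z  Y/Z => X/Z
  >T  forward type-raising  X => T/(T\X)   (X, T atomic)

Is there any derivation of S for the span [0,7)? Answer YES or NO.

PP\N PP\(PP\N) N\NP N\(N\NP) ((NP\PP)\PP)\N (NP\(NP\PP))/N N
CKY chart[0,7] = {N/(N\NP), NP, NP/(NP\NP), PP/(PP\NP), S/(S\NP)}; S ∉ chart

NO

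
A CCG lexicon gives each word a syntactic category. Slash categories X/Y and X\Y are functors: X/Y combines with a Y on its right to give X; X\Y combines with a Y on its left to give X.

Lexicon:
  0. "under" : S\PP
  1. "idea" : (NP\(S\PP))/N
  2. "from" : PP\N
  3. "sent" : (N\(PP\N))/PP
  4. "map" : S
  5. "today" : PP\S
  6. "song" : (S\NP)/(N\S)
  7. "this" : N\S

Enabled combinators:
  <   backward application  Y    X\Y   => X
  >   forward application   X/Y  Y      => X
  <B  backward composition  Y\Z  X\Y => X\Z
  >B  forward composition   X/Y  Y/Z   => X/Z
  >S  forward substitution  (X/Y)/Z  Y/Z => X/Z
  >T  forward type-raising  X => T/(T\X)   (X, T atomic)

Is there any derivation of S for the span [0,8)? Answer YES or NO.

YES

[0,8] S   <
  [0,6] NP   <
    [0,1] "under" : S\PP
    [1,6] NP\(S\PP)   >
      [1,2] "idea" : (NP\(S\PP))/N
      [2,6] N   <
        [2,3] "from" : PP\N
        [3,6] N\(PP\N)   >
          [3,4] "sent" : (N\(PP\N))/PP
          [4,6] PP   >
            [4,5] PP/(PP\S)   >T
              [4,5] "map" : S
            [5,6] "today" : PP\S
  [6,8] S\NP   >
    [6,7] "song" : (S\NP)/(N\S)
    [7,8] "this" : N\S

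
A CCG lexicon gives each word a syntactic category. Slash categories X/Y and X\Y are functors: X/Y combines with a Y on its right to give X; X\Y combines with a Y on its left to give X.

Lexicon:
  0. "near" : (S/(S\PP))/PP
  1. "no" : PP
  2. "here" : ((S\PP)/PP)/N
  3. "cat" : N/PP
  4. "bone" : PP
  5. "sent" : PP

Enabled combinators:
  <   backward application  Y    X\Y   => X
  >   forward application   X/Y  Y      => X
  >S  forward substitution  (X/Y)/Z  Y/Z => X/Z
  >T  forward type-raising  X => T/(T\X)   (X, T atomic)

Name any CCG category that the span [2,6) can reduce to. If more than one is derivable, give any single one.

S\PP

[0,6] S   >
  [0,2] S/(S\PP)   >
    [0,1] "near" : (S/(S\PP))/PP
    [1,2] "no" : PP
  [2,6] S\PP   >
    [2,5] (S\PP)/PP   >
      [2,3] "here" : ((S\PP)/PP)/N
      [3,5] N   >
        [3,4] "cat" : N/PP
        [4,5] "bone" : PP
    [5,6] "sent" : PP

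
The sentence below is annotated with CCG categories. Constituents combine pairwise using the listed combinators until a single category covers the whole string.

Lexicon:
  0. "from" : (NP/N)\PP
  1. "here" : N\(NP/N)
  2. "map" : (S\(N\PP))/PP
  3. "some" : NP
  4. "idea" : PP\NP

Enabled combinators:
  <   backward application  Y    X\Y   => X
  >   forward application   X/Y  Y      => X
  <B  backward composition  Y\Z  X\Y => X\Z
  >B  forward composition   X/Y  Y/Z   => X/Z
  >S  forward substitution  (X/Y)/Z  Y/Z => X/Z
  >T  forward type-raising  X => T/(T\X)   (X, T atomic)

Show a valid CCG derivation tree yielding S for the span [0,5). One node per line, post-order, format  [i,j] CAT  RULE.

[0,5] S   <
  [0,2] N\PP   <B
    [0,1] "from" : (NP/N)\PP
    [1,2] "here" : N\(NP/N)
  [2,5] S\(N\PP)   >
    [2,3] "map" : (S\(N\PP))/PP
    [3,5] PP   >
      [3,4] PP/(PP\NP)   >T
        [3,4] "some" : NP
      [4,5] "idea" : PP\NP

[0,1] (NP/N)\PP  lex  "from"
[1,2] N\(NP/N)  lex  "here"
[0,2] N\PP  <B  k=1
[2,3] (S\(N\PP))/PP  lex  "map"
[3,4] NP  lex  "some"
[3,4] PP/(PP\NP)  >T
[4,5] PP\NP  lex  "idea"
[3,5] PP  >  k=4
[2,5] S\(N\PP)  >  k=3
[0,5] S  <  k=2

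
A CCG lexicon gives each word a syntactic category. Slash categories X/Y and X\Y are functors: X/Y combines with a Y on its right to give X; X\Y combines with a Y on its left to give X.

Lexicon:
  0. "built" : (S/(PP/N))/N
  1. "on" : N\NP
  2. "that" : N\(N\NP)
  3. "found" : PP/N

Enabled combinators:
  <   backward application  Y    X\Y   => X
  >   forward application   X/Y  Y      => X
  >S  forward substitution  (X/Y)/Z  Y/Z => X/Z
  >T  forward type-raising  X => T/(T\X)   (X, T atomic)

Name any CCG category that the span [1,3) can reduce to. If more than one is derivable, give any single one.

N

[0,4] S   >
  [0,3] S/(PP/N)   >
    [0,1] "built" : (S/(PP/N))/N
    [1,3] N   <
      [1,2] "on" : N\NP
      [2,3] "that" : N\(N\NP)
  [3,4] "found" : PP/N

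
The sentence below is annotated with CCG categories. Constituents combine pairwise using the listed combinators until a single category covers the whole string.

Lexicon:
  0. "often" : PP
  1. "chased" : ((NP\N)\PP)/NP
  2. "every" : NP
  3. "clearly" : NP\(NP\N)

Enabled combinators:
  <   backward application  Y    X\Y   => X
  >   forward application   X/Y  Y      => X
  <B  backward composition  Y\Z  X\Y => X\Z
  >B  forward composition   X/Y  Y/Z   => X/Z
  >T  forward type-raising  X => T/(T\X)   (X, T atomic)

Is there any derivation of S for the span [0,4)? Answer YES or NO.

PP ((NP\N)\PP)/NP NP NP\(NP\N)
CKY chart[0,4] = {N/(N\NP), NP, NP/(NP\NP), PP/(PP\NP), S/(S\NP)}; S ∉ chart

NO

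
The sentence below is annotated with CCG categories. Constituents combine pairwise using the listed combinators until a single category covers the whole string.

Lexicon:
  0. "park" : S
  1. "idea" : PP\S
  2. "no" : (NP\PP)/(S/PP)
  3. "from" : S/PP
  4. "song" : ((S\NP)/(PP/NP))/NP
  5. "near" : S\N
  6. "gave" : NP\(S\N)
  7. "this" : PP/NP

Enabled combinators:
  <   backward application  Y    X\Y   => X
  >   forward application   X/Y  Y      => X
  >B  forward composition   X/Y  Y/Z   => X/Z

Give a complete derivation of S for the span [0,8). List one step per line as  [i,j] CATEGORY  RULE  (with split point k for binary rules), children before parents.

[0,8] S   <
  [0,4] NP   <
    [0,2] PP   <
      [0,1] "park" : S
      [1,2] "idea" : PP\S
    [2,4] NP\PP   >
      [2,3] "no" : (NP\PP)/(S/PP)
      [3,4] "from" : S/PP
  [4,8] S\NP   >
    [4,7] (S\NP)/(PP/NP)   >
      [4,5] "song" : ((S\NP)/(PP/NP))/NP
      [5,7] NP   <
        [5,6] "near" : S\N
        [6,7] "gave" : NP\(S\N)
    [7,8] "this" : PP/NP

[0,1] S  lex  "park"
[1,2] PP\S  lex  "idea"
[0,2] PP  <  k=1
[2,3] (NP\PP)/(S/PP)  lex  "no"
[3,4] S/PP  lex  "from"
[2,4] NP\PP  >  k=3
[0,4] NP  <  k=2
[4,5] ((S\NP)/(PP/NP))/NP  lex  "song"
[5,6] S\N  lex  "near"
[6,7] NP\(S\N)  lex  "gave"
[5,7] NP  <  k=6
[4,7] (S\NP)/(PP/NP)  >  k=5
[7,8] PP/NP  lex  "this"
[4,8] S\NP  >  k=7
[0,8] S  <  k=4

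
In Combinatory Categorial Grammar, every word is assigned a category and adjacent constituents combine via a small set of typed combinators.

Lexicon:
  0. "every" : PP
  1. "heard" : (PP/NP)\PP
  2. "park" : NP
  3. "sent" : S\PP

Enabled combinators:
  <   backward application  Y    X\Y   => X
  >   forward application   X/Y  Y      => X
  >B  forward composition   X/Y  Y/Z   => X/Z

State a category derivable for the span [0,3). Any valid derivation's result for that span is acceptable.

[0,4] S   <
  [0,3] PP   >
    [0,2] PP/NP   <
      [0,1] "every" : PP
      [1,2] "heard" : (PP/NP)\PP
    [2,3] "park" : NP
  [3,4] "sent" : S\PP

PP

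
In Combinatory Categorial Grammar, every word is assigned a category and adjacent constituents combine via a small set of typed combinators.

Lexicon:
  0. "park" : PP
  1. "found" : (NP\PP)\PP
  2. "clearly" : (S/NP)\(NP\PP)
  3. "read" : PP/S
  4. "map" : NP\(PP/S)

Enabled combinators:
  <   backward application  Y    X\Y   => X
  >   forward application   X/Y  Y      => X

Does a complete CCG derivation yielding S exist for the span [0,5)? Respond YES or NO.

[0,5] S   >
  [0,3] S/NP   <
    [0,2] NP\PP   <
      [0,1] "park" : PP
      [1,2] "found" : (NP\PP)\PP
    [2,3] "clearly" : (S/NP)\(NP\PP)
  [3,5] NP   <
    [3,4] "read" : PP/S
    [4,5] "map" : NP\(PP/S)

YES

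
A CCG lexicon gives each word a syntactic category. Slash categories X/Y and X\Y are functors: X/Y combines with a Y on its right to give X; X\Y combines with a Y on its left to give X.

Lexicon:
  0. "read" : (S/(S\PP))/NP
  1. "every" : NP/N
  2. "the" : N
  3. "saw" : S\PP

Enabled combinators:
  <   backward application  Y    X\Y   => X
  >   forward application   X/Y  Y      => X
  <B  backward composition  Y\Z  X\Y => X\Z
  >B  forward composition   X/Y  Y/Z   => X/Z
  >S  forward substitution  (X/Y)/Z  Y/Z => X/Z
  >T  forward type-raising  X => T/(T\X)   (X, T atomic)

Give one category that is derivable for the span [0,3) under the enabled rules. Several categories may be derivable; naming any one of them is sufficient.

[0,4] S   >
  [0,3] S/(S\PP)   >
    [0,1] "read" : (S/(S\PP))/NP
    [1,3] NP   >
      [1,2] "every" : NP/N
      [2,3] "the" : N
  [3,4] "saw" : S\PP

S/(S\PP)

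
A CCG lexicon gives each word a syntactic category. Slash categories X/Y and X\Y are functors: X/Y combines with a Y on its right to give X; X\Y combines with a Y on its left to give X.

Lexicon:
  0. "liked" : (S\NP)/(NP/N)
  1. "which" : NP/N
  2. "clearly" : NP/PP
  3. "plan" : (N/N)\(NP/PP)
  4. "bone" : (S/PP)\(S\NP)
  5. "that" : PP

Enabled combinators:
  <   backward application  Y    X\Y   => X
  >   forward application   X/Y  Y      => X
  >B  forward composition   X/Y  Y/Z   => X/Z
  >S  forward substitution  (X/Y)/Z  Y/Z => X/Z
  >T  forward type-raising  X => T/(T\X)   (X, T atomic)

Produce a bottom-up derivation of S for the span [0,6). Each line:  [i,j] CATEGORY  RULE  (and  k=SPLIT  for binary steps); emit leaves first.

[0,6] S   >
  [0,5] S/PP   <
    [0,4] S\NP   >
      [0,1] "liked" : (S\NP)/(NP/N)
      [1,4] NP/N   >B
        [1,2] "which" : NP/N
        [2,4] N/N   <
          [2,3] "clearly" : NP/PP
          [3,4] "plan" : (N/N)\(NP/PP)
    [4,5] "bone" : (S/PP)\(S\NP)
  [5,6] "that" : PP

[0,1] (S\NP)/(NP/N)  lex  "liked"
[1,2] NP/N  lex  "which"
[2,3] NP/PP  lex  "clearly"
[3,4] (N/N)\(NP/PP)  lex  "plan"
[2,4] N/N  <  k=3
[1,4] NP/N  >B  k=2
[0,4] S\NP  >  k=1
[4,5] (S/PP)\(S\NP)  lex  "bone"
[0,5] S/PP  <  k=4
[5,6] PP  lex  "that"
[0,6] S  >  k=5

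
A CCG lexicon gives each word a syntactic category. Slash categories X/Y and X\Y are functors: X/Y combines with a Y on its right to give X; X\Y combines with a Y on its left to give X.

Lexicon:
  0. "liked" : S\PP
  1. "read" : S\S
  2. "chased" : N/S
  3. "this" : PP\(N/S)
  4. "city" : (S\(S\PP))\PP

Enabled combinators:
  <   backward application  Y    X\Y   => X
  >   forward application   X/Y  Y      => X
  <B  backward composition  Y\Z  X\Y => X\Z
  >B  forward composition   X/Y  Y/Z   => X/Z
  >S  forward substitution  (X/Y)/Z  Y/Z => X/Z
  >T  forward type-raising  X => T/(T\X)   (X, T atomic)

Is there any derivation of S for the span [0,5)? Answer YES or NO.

YES

[0,5] S   <
  [0,2] S\PP   <B
    [0,1] "liked" : S\PP
    [1,2] "read" : S\S
  [2,5] S\(S\PP)   <
    [2,4] PP   <
      [2,3] "chased" : N/S
      [3,4] "this" : PP\(N/S)
    [4,5] "city" : (S\(S\PP))\PP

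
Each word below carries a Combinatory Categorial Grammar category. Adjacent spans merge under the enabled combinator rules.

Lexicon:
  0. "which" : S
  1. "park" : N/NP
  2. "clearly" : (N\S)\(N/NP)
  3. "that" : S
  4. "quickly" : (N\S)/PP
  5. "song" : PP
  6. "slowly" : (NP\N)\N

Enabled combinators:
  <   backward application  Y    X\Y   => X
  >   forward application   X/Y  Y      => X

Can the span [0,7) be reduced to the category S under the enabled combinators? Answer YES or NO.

S N/NP (N\S)\(N/NP) S (N\S)/PP PP (NP\N)\N
CKY chart[0,7] = {NP}; S ∉ chart

NO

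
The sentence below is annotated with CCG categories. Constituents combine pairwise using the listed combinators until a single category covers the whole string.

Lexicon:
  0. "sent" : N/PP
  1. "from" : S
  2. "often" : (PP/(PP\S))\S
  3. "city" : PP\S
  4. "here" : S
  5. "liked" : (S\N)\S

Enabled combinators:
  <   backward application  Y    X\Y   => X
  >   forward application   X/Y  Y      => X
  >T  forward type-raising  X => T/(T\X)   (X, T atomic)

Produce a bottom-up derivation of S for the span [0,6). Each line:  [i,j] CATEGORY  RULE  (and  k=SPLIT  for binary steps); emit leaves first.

[0,6] S   <
  [0,4] N   >
    [0,1] "sent" : N/PP
    [1,4] PP   >
      [1,3] PP/(PP\S)   <
        [1,2] "from" : S
        [2,3] "often" : (PP/(PP\S))\S
      [3,4] "city" : PP\S
  [4,6] S\N   <
    [4,5] "here" : S
    [5,6] "liked" : (S\N)\S

[0,1] N/PP  lex  "sent"
[1,2] S  lex  "from"
[2,3] (PP/(PP\S))\S  lex  "often"
[1,3] PP/(PP\S)  <  k=2
[3,4] PP\S  lex  "city"
[1,4] PP  >  k=3
[0,4] N  >  k=1
[4,5] S  lex  "here"
[5,6] (S\N)\S  lex  "liked"
[4,6] S\N  <  k=5
[0,6] S  <  k=4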